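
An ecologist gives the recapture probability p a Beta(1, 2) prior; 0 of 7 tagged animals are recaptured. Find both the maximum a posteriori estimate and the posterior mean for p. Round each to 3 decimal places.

Posterior: Beta(1+0, 2+7) = Beta(1, 9).
Since α = 1 ≤ 1 and β > 1, the Beta density is monotone decreasing on [0,1]; the mode is at 0.
Mean = 1/(1+9) = 0.100.
Mean > mode: the posterior has a right tail.

MAP = 0.000; posterior mean = 0.100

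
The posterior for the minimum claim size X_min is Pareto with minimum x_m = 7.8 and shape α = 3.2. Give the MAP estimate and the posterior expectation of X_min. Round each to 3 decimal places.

The Pareto density is strictly decreasing on [x_m, ∞), so the mode is x_m = 7.800.
Mean = α·x_m/(α−1) = 3.2·7.8/2.2 = 11.345.
Mean > mode: the posterior has a right tail.

MAP estimate = 7.800, posterior expectation = 11.345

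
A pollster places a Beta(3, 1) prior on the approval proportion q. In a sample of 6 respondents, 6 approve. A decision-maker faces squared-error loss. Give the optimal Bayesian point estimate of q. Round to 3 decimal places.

Posterior: Beta(3+6, 1+0) = Beta(9, 1).
Since β = 1 ≤ 1 and α > 1, the Beta density is monotone increasing on [0,1]; the mode is at 1.
Mean = 9/(9+1) = 0.900.
Squared-error loss ⇒ the optimal estimator is the posterior mean.

0.900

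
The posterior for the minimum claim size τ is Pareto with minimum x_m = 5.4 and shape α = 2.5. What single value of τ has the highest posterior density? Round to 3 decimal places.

5.400

The Pareto density is strictly decreasing on [x_m, ∞), so the mode is x_m = 5.400.
Mean = α·x_m/(α−1) = 2.5·5.4/1.5 = 9.000.
This is the posterior mode — the MAP estimate.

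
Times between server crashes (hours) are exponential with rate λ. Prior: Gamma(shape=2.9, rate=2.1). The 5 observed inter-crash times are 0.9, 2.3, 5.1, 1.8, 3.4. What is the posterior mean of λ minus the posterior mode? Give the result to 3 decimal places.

0.064

Σ times = 13.5. Posterior: Gamma(shape = 2.9+5 = 7.9, rate = 2.1+13.5 = 15.6).
Mode = (α−1)/β = 6.9/15.6 = 0.442.
Mean = α/β = 7.9/15.6 = 0.506.
Difference = 0.506 − 0.442 = 0.064.
Mean > mode: the posterior has a right tail.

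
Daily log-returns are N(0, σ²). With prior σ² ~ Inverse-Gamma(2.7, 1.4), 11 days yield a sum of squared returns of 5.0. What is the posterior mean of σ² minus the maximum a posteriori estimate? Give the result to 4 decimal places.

Posterior: Inverse-Gamma(shape = 2.7+11/2 = 8.2, scale = 1.4+5.0/2 = 3.9).
Mode = β/(α+1) = 3.9/9.2 = 0.4239.
Mean = β/(α−1) = 3.9/7.2 = 0.5417.
Difference = 0.5417 − 0.4239 = 0.1178.

0.1178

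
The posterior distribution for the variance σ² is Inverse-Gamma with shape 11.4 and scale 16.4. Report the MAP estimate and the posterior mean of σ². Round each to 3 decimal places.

MAP estimate = 1.323, posterior mean = 1.577

Mode = β/(α+1) = 16.4/12.4 = 1.323.
Mean = β/(α−1) = 16.4/10.4 = 1.577.
The posterior is right-skewed, so the mean exceeds the mode.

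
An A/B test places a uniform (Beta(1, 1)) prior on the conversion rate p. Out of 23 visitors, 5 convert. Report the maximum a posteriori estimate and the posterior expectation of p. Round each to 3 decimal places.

MAP = 0.217; posterior mean = 0.240

Posterior: Beta(1+5, 1+18) = Beta(6, 19).
Mode = (6−1)/(6+19−2) = 5/23 = 0.217.
With a flat prior the MAP equals the MLE, 5/23.
Mean = 6/(6+19) = 6/25 = 0.240.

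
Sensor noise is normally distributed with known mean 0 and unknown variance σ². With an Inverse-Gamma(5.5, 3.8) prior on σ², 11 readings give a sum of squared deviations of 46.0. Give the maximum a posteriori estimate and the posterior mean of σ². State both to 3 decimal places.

σ²_MAP = 2.233, E[σ²|data] = 2.680

Posterior: Inverse-Gamma(shape = 5.5+11/2 = 11.0, scale = 3.8+46.0/2 = 26.8).
Mode = β/(α+1) = 26.8/12.0 = 2.233.
Mean = β/(α−1) = 26.8/10.0 = 2.680.
The posterior is right-skewed, so the mean exceeds the mode.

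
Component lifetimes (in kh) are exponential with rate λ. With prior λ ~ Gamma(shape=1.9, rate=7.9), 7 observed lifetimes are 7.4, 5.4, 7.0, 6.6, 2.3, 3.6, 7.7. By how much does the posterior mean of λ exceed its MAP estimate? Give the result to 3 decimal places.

0.021

Σ times = 40.0. Posterior: Gamma(shape = 1.9+7 = 8.9, rate = 7.9+40.0 = 47.9).
Mode = (α−1)/β = 7.9/47.9 = 0.165.
Mean = α/β = 8.9/47.9 = 0.186.
Difference = 0.186 − 0.165 = 0.021.
The mean is pulled above the mode by the posterior's right skew.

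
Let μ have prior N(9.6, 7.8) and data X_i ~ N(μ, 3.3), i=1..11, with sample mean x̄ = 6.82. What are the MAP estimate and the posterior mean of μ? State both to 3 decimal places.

μ_MAP = 6.923, E[μ|data] = 6.923

Posterior for μ is Normal. Precision-weighted mean: (1/7.8·9.6 + 11/3.3·6.82) / (1/7.8 + 11/3.3) = 6.923.
A Normal posterior is symmetric, so mode = mean.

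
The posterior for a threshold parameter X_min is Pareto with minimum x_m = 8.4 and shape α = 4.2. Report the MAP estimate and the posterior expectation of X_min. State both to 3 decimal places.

The Pareto density is strictly decreasing on [x_m, ∞), so the mode is x_m = 8.400.
Mean = α·x_m/(α−1) = 4.2·8.4/3.2 = 11.025.

MAP: 8.400. Posterior mean: 11.025.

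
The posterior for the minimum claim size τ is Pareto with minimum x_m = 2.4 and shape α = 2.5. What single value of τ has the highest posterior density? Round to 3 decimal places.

The Pareto density is strictly decreasing on [x_m, ∞), so the mode is x_m = 2.400.
Mean = α·x_m/(α−1) = 2.5·2.4/1.5 = 4.000.
This is the posterior mode — the MAP estimate.

2.400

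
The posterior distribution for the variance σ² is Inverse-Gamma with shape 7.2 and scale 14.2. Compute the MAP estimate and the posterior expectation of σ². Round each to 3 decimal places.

MAP: 1.732. Posterior mean: 2.290.

Mode = β/(α+1) = 14.2/8.2 = 1.732.
Mean = β/(α−1) = 14.2/6.2 = 2.290.
Right-skewed posterior ⇒ mode < mean.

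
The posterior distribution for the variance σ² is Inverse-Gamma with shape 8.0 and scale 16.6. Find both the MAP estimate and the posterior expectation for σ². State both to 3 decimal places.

Mode = β/(α+1) = 16.6/9.0 = 1.844.
Mean = β/(α−1) = 16.6/7.0 = 2.371.
The mean is pulled above the mode by the posterior's right skew.

MAP = 1.844, posterior mean = 2.371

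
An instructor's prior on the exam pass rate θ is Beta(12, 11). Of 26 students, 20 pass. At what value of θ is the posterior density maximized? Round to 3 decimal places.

Posterior: Beta(12+20, 11+6) = Beta(32, 17).
Mode = (32−1)/(32+17−2) = 31/47 = 0.660.
Mean = 32/(32+17) = 32/49 = 0.653.
This is the posterior mode — the MAP estimate.

0.660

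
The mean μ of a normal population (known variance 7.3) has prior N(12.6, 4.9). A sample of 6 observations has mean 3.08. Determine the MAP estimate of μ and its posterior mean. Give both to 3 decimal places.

MAP: 4.974. Posterior mean: 4.974.

Posterior for μ is Normal. Precision-weighted mean: (1/4.9·12.6 + 6/7.3·3.08) / (1/4.9 + 6/7.3) = 4.974.
A Normal posterior is symmetric, so mode = mean.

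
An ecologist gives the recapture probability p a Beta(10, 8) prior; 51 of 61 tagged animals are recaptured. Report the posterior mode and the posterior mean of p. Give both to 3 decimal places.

Posterior: Beta(10+51, 8+10) = Beta(61, 18).
Mode = (61−1)/(61+18−2) = 60/77 = 0.779.
Mean = 61/(61+18) = 61/79 = 0.772.

posterior mode = 0.779, posterior mean = 0.772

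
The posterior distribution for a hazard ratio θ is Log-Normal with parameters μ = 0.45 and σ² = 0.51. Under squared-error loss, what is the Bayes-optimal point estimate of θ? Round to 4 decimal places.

2.0238

Mode = exp(μ − σ²) = exp(-0.06) = 0.9418.
Mean = exp(μ + σ²/2) = exp(0.705) = 2.0238.
Squared-error loss ⇒ the optimal estimator is the posterior mean.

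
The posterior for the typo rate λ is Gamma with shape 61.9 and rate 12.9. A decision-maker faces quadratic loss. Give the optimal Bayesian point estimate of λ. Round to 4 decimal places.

Mode = (α−1)/β = 60.9/12.9 = 4.7209.
Mean = α/β = 61.9/12.9 = 4.7984.
Quadratic loss ⇒ the optimal estimator is the posterior mean.

4.7984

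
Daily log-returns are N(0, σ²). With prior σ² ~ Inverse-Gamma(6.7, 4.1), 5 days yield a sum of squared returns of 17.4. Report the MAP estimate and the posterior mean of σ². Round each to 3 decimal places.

MAP: 1.255. Posterior mean: 1.561.

Posterior: Inverse-Gamma(shape = 6.7+5/2 = 9.2, scale = 4.1+17.4/2 = 12.8).
Mode = β/(α+1) = 12.8/10.2 = 1.255.
Mean = β/(α−1) = 12.8/8.2 = 1.561.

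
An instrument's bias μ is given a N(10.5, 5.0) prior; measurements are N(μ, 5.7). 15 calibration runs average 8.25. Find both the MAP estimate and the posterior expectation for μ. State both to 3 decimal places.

Posterior for μ is Normal. Precision-weighted mean: (1/5.0·10.5 + 15/5.7·8.25) / (1/5.0 + 15/5.7) = 8.409.
A Normal posterior is symmetric, so mode = mean.

μ_MAP = 8.409, E[μ|data] = 8.409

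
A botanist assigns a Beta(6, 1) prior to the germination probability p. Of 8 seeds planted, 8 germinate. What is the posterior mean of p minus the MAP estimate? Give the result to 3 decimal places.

Posterior: Beta(6+8, 1+0) = Beta(14, 1).
Since β = 1 ≤ 1 and α > 1, the Beta density is monotone increasing on [0,1]; the mode is at 1.
Mean = 14/(14+1) = 0.933.
Difference = 0.933 − 1.000 = -0.067.

-0.067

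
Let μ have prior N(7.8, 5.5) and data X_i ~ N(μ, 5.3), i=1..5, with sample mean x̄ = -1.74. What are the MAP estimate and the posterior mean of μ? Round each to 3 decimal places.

Posterior for μ is Normal. Precision-weighted mean: (1/5.5·7.8 + 5/5.3·-1.74) / (1/5.5 + 5/5.3) = -0.198.
A Normal posterior is symmetric, so mode = mean.

μ_MAP = -0.198, E[μ|data] = -0.198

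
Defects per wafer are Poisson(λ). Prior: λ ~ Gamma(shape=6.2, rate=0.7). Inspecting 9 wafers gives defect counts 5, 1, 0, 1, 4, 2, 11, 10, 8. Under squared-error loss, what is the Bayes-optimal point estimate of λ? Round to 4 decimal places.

4.9691

Σ counts = 42. Posterior: Gamma(shape = 6.2+42 = 48.2, rate = 0.7+9 = 9.7).
Mode = (α−1)/β = 47.2/9.7 = 4.8660.
Mean = α/β = 48.2/9.7 = 4.9691.
Squared-error loss ⇒ the optimal estimator is the posterior mean.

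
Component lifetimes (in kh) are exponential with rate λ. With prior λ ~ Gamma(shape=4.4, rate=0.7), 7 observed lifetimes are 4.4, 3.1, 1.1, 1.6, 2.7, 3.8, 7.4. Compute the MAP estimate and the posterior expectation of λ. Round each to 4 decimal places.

MAP = 0.4194; posterior mean = 0.4597

Σ times = 24.1. Posterior: Gamma(shape = 4.4+7 = 11.4, rate = 0.7+24.1 = 24.8).
Mode = (α−1)/β = 10.4/24.8 = 0.4194.
Mean = α/β = 11.4/24.8 = 0.4597.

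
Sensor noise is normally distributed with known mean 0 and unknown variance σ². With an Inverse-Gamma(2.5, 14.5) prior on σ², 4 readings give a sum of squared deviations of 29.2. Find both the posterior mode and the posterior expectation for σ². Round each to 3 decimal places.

Posterior: Inverse-Gamma(shape = 2.5+4/2 = 4.5, scale = 14.5+29.2/2 = 29.1).
Mode = β/(α+1) = 29.1/5.5 = 5.291.
Mean = β/(α−1) = 29.1/3.5 = 8.314.

MAP = 5.291, posterior mean = 8.314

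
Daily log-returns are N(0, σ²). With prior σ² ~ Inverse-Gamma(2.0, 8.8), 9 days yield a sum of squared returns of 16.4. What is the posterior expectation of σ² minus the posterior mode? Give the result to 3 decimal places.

Posterior: Inverse-Gamma(shape = 2.0+9/2 = 6.5, scale = 8.8+16.4/2 = 17.0).
Mode = β/(α+1) = 17.0/7.5 = 2.267.
Mean = β/(α−1) = 17.0/5.5 = 3.091.
Difference = 3.091 − 2.267 = 0.824.
Right-skewed posterior ⇒ mode < mean.

0.824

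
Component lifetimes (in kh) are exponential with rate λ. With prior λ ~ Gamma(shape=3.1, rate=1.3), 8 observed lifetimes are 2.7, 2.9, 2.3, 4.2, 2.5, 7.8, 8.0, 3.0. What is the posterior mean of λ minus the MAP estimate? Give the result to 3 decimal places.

0.029

Σ times = 33.4. Posterior: Gamma(shape = 3.1+8 = 11.1, rate = 1.3+33.4 = 34.7).
Mode = (α−1)/β = 10.1/34.7 = 0.291.
Mean = α/β = 11.1/34.7 = 0.320.
Difference = 0.320 − 0.291 = 0.029.
Right-skewed posterior ⇒ mode < mean.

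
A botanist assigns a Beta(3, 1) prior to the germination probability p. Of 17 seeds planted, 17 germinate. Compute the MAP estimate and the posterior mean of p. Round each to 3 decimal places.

Posterior: Beta(3+17, 1+0) = Beta(20, 1).
Since β = 1 ≤ 1 and α > 1, the Beta density is monotone increasing on [0,1]; the mode is at 1.
Mean = 20/(20+1) = 0.952.
Left-skewed posterior ⇒ mean < mode.

MAP = 1.000, posterior mean = 0.952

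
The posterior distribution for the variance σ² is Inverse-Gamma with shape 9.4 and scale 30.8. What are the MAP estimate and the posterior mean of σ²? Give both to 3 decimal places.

MAP = 2.962; posterior mean = 3.667

Mode = β/(α+1) = 30.8/10.4 = 2.962.
Mean = β/(α−1) = 30.8/8.4 = 3.667.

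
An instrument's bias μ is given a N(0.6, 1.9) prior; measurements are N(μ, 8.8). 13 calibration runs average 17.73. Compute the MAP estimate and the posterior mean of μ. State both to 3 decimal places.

Posterior for μ is Normal. Precision-weighted mean: (1/1.9·0.6 + 13/8.8·17.73) / (1/1.9 + 13/8.8) = 13.230.
A Normal posterior is symmetric, so mode = mean.

MAP: 13.230. Posterior mean: 13.230.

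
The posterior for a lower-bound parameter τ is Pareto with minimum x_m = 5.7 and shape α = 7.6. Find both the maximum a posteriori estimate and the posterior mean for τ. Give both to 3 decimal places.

maximum a posteriori estimate = 5.700, posterior mean = 6.564

The Pareto density is strictly decreasing on [x_m, ∞), so the mode is x_m = 5.700.
Mean = α·x_m/(α−1) = 7.6·5.7/6.6 = 6.564.
The posterior is right-skewed, so the mean exceeds the mode.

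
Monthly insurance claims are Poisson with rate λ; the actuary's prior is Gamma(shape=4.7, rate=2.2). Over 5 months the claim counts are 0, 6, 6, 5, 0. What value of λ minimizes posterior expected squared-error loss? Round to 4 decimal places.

3.0139

Σ counts = 17. Posterior: Gamma(shape = 4.7+17 = 21.7, rate = 2.2+5 = 7.2).
Mode = (α−1)/β = 20.7/7.2 = 2.8750.
Mean = α/β = 21.7/7.2 = 3.0139.
Squared-error loss ⇒ the optimal estimator is the posterior mean.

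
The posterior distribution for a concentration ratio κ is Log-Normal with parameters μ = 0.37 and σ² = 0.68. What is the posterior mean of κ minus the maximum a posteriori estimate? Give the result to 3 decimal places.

Mode = exp(μ − σ²) = exp(-0.31) = 0.733.
Mean = exp(μ + σ²/2) = exp(0.710) = 2.034.
Difference = 2.034 − 0.733 = 1.301.
The mean is pulled above the mode by the posterior's right skew.

1.301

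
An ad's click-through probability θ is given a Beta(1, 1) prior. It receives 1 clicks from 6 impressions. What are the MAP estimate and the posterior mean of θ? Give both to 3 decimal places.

Posterior: Beta(1+1, 1+5) = Beta(2, 6).
Mode = (2−1)/(2+6−2) = 1/6 = 0.167.
Mean = 2/(2+6) = 2/8 = 0.250.

θ_MAP = 0.167, E[θ|data] = 0.250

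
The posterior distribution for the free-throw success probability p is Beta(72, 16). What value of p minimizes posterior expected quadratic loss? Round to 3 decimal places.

0.818

Mode = (72−1)/(72+16−2) = 71/86 = 0.826.
Mean = 72/(72+16) = 72/88 = 0.818.
Quadratic loss ⇒ the optimal estimator is the posterior mean.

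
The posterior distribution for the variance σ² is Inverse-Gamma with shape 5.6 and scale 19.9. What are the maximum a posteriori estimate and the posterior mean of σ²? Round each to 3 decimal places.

Mode = β/(α+1) = 19.9/6.6 = 3.015.
Mean = β/(α−1) = 19.9/4.6 = 4.326.
The posterior is right-skewed, so the mean exceeds the mode.

maximum a posteriori estimate = 3.015, posterior mean = 4.326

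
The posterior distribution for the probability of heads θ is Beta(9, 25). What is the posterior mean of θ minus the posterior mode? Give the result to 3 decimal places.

Mode = (9−1)/(9+25−2) = 8/32 = 0.250.
Mean = 9/(9+25) = 9/34 = 0.265.
Difference = 0.265 − 0.250 = 0.015.

0.015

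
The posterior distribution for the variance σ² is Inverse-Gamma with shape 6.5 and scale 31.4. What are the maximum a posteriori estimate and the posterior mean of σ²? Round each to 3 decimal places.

Mode = β/(α+1) = 31.4/7.5 = 4.187.
Mean = β/(α−1) = 31.4/5.5 = 5.709.
Mean > mode: the posterior has a right tail.

σ²_MAP = 4.187, E[σ²|data] = 5.709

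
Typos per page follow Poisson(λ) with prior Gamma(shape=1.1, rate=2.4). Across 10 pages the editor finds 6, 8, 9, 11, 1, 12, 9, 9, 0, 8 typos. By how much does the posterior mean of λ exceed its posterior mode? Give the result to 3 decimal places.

Σ counts = 73. Posterior: Gamma(shape = 1.1+73 = 74.1, rate = 2.4+10 = 12.4).
Mode = (α−1)/β = 73.1/12.4 = 5.895.
Mean = α/β = 74.1/12.4 = 5.976.
Difference = 5.976 − 5.895 = 0.081.
Right-skewed posterior ⇒ mode < mean.

0.081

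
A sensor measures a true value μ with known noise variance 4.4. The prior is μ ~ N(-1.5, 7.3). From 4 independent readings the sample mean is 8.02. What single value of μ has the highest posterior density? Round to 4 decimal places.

Posterior for μ is Normal. Precision-weighted mean: (1/7.3·-1.5 + 4/4.4·8.02) / (1/7.3 + 4/4.4) = 6.7733.
A Normal posterior is symmetric, so mode = mean.
This is the posterior mode — the MAP estimate.

6.7733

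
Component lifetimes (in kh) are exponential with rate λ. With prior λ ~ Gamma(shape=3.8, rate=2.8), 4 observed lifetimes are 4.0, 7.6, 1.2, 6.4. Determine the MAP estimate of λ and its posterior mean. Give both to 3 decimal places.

Σ times = 19.2. Posterior: Gamma(shape = 3.8+4 = 7.8, rate = 2.8+19.2 = 22.0).
Mode = (α−1)/β = 6.8/22.0 = 0.309.
Mean = α/β = 7.8/22.0 = 0.355.
The mean is pulled above the mode by the posterior's right skew.

MAP = 0.309, posterior mean = 0.355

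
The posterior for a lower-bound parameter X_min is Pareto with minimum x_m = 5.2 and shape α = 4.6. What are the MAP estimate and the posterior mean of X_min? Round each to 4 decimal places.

MAP estimate = 5.2000, posterior mean = 6.6444

The Pareto density is strictly decreasing on [x_m, ∞), so the mode is x_m = 5.2000.
Mean = α·x_m/(α−1) = 4.6·5.2/3.6 = 6.6444.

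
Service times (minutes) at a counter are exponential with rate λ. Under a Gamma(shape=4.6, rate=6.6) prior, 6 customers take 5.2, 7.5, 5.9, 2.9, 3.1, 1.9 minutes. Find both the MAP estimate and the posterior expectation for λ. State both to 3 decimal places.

MAP = 0.290, posterior mean = 0.320

Σ times = 26.5. Posterior: Gamma(shape = 4.6+6 = 10.6, rate = 6.6+26.5 = 33.1).
Mode = (α−1)/β = 9.6/33.1 = 0.290.
Mean = α/β = 10.6/33.1 = 0.320.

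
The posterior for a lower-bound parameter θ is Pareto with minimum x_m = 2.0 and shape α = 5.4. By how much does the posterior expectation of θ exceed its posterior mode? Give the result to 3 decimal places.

The Pareto density is strictly decreasing on [x_m, ∞), so the mode is x_m = 2.000.
Mean = α·x_m/(α−1) = 5.4·2.0/4.4 = 2.455.
Difference = 2.455 − 2.000 = 0.455.
The posterior is right-skewed, so the mean exceeds the mode.

0.455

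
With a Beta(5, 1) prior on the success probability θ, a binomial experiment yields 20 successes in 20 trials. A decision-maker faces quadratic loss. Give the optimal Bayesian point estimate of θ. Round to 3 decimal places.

Posterior: Beta(5+20, 1+0) = Beta(25, 1).
Since β = 1 ≤ 1 and α > 1, the Beta density is monotone increasing on [0,1]; the mode is at 1.
Mean = 25/(25+1) = 0.962.
Quadratic loss ⇒ the optimal estimator is the posterior mean.

0.962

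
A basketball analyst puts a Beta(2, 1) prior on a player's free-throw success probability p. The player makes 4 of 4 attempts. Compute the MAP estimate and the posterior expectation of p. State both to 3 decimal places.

MAP estimate = 1.000, posterior expectation = 0.857

Posterior: Beta(2+4, 1+0) = Beta(6, 1).
Since β = 1 ≤ 1 and α > 1, the Beta density is monotone increasing on [0,1]; the mode is at 1.
Mean = 6/(6+1) = 0.857.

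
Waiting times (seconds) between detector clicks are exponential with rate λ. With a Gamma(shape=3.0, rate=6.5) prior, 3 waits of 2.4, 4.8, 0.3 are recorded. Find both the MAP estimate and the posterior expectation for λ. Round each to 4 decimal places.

Σ times = 7.5. Posterior: Gamma(shape = 3.0+3 = 6.0, rate = 6.5+7.5 = 14.0).
Mode = (α−1)/β = 5.0/14.0 = 0.3571.
Mean = α/β = 6.0/14.0 = 0.4286.
Mean > mode: the posterior has a right tail.

MAP estimate = 0.3571, posterior expectation = 0.4286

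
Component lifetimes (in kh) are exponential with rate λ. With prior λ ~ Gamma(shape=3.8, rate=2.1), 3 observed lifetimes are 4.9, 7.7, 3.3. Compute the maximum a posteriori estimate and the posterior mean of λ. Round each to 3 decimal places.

Σ times = 15.9. Posterior: Gamma(shape = 3.8+3 = 6.8, rate = 2.1+15.9 = 18.0).
Mode = (α−1)/β = 5.8/18.0 = 0.322.
Mean = α/β = 6.8/18.0 = 0.378.

maximum a posteriori estimate = 0.322, posterior mean = 0.378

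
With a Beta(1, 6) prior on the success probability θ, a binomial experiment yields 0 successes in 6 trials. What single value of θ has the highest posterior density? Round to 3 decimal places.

0.000

Posterior: Beta(1+0, 6+6) = Beta(1, 12).
Since α = 1 ≤ 1 and β > 1, the Beta density is monotone decreasing on [0,1]; the mode is at 0.
Mean = 1/(1+12) = 0.077.
This is the posterior mode — the MAP estimate.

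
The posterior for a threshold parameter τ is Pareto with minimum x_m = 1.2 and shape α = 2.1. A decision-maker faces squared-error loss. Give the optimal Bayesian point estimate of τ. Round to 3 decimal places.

The Pareto density is strictly decreasing on [x_m, ∞), so the mode is x_m = 1.200.
Mean = α·x_m/(α−1) = 2.1·1.2/1.1 = 2.291.
Squared-error loss ⇒ the optimal estimator is the posterior mean.

2.291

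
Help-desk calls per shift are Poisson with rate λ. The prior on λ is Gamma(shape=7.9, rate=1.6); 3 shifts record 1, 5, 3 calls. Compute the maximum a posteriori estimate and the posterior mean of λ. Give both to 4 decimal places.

λ_MAP = 3.4565, E[λ|data] = 3.6739

Σ counts = 9. Posterior: Gamma(shape = 7.9+9 = 16.9, rate = 1.6+3 = 4.6).
Mode = (α−1)/β = 15.9/4.6 = 3.4565.
Mean = α/β = 16.9/4.6 = 3.6739.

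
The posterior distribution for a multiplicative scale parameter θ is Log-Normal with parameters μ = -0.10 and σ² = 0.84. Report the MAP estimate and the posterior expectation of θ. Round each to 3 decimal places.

MAP: 0.391. Posterior mean: 1.377.

Mode = exp(μ − σ²) = exp(-0.94) = 0.391.
Mean = exp(μ + σ²/2) = exp(0.320) = 1.377.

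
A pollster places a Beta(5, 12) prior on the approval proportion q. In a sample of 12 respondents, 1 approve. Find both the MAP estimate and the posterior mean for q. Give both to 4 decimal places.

MAP: 0.1852. Posterior mean: 0.2069.

Posterior: Beta(5+1, 12+11) = Beta(6, 23).
Mode = (6−1)/(6+23−2) = 5/27 = 0.1852.
Mean = 6/(6+23) = 6/29 = 0.2069.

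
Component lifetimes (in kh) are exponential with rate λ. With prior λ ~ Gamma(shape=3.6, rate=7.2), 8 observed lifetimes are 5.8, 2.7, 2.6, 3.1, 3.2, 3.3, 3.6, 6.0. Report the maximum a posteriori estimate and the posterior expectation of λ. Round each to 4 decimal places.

Σ times = 30.3. Posterior: Gamma(shape = 3.6+8 = 11.6, rate = 7.2+30.3 = 37.5).
Mode = (α−1)/β = 10.6/37.5 = 0.2827.
Mean = α/β = 11.6/37.5 = 0.3093.

MAP = 0.2827; posterior mean = 0.3093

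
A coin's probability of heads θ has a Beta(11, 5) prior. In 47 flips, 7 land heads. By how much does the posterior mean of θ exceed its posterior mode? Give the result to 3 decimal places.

0.007

Posterior: Beta(11+7, 5+40) = Beta(18, 45).
Mode = (18−1)/(18+45−2) = 17/61 = 0.279.
Mean = 18/(18+45) = 18/63 = 0.286.
Difference = 0.286 − 0.279 = 0.007.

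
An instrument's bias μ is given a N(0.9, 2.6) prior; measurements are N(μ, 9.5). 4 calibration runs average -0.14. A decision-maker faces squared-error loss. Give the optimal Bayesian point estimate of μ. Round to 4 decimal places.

0.3565

Posterior for μ is Normal. Precision-weighted mean: (1/2.6·0.9 + 4/9.5·-0.14) / (1/2.6 + 4/9.5) = 0.3565.
A Normal posterior is symmetric, so mode = mean.
Squared-error loss ⇒ the optimal estimator is the posterior mean.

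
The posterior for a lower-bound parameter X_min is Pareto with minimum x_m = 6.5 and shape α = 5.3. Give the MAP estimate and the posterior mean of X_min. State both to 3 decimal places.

MAP: 6.500. Posterior mean: 8.012.

The Pareto density is strictly decreasing on [x_m, ∞), so the mode is x_m = 6.500.
Mean = α·x_m/(α−1) = 5.3·6.5/4.3 = 8.012.
Mean > mode: the posterior has a right tail.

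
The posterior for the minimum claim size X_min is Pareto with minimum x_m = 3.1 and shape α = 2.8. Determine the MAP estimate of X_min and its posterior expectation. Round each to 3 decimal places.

MAP = 3.100, posterior mean = 4.822

The Pareto density is strictly decreasing on [x_m, ∞), so the mode is x_m = 3.100.
Mean = α·x_m/(α−1) = 2.8·3.1/1.8 = 4.822.
Mean > mode: the posterior has a right tail.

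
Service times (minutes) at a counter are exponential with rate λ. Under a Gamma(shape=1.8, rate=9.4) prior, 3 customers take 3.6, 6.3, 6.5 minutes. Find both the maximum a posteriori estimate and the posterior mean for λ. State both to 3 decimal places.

maximum a posteriori estimate = 0.147, posterior mean = 0.186

Σ times = 16.4. Posterior: Gamma(shape = 1.8+3 = 4.8, rate = 9.4+16.4 = 25.8).
Mode = (α−1)/β = 3.8/25.8 = 0.147.
Mean = α/β = 4.8/25.8 = 0.186.
Mean > mode: the posterior has a right tail.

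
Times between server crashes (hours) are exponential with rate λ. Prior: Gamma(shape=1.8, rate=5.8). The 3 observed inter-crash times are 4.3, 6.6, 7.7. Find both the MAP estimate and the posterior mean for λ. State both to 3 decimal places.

MAP = 0.156; posterior mean = 0.197

Σ times = 18.6. Posterior: Gamma(shape = 1.8+3 = 4.8, rate = 5.8+18.6 = 24.4).
Mode = (α−1)/β = 3.8/24.4 = 0.156.
Mean = α/β = 4.8/24.4 = 0.197.
The mean is pulled above the mode by the posterior's right skew.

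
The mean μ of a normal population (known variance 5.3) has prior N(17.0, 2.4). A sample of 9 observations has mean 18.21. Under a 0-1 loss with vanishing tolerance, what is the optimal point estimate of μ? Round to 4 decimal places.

17.9716

Posterior for μ is Normal. Precision-weighted mean: (1/2.4·17.0 + 9/5.3·18.21) / (1/2.4 + 9/5.3) = 17.9716.
A Normal posterior is symmetric, so mode = mean.
This is the posterior mode — the MAP estimate.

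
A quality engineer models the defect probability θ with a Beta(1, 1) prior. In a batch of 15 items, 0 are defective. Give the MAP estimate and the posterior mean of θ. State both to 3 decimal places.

MAP: 0.000. Posterior mean: 0.059.

Posterior: Beta(1+0, 1+15) = Beta(1, 16).
Since α = 1 ≤ 1 and β > 1, the Beta density is monotone decreasing on [0,1]; the mode is at 0.
Mean = 1/(1+16) = 0.059.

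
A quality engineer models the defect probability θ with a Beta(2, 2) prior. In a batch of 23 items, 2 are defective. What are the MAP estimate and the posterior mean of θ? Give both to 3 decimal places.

MAP estimate = 0.120, posterior mean = 0.148

Posterior: Beta(2+2, 2+21) = Beta(4, 23).
Mode = (4−1)/(4+23−2) = 3/25 = 0.120.
Mean = 4/(4+23) = 4/27 = 0.148.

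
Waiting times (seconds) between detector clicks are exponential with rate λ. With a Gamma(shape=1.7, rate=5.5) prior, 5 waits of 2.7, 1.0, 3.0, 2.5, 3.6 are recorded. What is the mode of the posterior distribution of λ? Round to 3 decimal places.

0.311

Σ times = 12.8. Posterior: Gamma(shape = 1.7+5 = 6.7, rate = 5.5+12.8 = 18.3).
Mode = (α−1)/β = 5.7/18.3 = 0.311.
Mean = α/β = 6.7/18.3 = 0.366.
This is the posterior mode — the MAP estimate.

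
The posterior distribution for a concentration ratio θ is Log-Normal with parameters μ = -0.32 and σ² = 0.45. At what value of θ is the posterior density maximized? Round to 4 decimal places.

Mode = exp(μ − σ²) = exp(-0.77) = 0.4630.
Mean = exp(μ + σ²/2) = exp(-0.095) = 0.9094.
This is the posterior mode — the MAP estimate.

0.4630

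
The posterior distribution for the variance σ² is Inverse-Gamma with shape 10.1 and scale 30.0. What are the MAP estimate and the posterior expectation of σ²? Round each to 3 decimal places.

Mode = β/(α+1) = 30.0/11.1 = 2.703.
Mean = β/(α−1) = 30.0/9.1 = 3.297.
Right-skewed posterior ⇒ mode < mean.

MAP = 2.703; posterior mean = 3.297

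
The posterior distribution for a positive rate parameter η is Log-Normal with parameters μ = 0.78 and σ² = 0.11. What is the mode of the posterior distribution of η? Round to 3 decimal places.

Mode = exp(μ − σ²) = exp(0.67) = 1.954.
Mean = exp(μ + σ²/2) = exp(0.835) = 2.305.
This is the posterior mode — the MAP estimate.

1.954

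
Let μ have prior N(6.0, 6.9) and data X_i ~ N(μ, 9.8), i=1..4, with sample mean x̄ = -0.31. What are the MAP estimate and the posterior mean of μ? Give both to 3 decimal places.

μ_MAP = 1.343, E[μ|data] = 1.343

Posterior for μ is Normal. Precision-weighted mean: (1/6.9·6.0 + 4/9.8·-0.31) / (1/6.9 + 4/9.8) = 1.343.
A Normal posterior is symmetric, so mode = mean.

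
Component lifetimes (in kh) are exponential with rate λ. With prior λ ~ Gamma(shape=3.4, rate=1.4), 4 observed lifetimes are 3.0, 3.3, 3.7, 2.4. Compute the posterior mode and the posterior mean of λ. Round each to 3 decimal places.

Σ times = 12.4. Posterior: Gamma(shape = 3.4+4 = 7.4, rate = 1.4+12.4 = 13.8).
Mode = (α−1)/β = 6.4/13.8 = 0.464.
Mean = α/β = 7.4/13.8 = 0.536.
Right-skewed posterior ⇒ mode < mean.

λ_MAP = 0.464, E[λ|data] = 0.536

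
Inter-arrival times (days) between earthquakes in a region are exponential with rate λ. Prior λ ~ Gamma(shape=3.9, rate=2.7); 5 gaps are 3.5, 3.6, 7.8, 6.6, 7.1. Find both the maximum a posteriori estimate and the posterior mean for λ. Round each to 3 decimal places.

Σ times = 28.6. Posterior: Gamma(shape = 3.9+5 = 8.9, rate = 2.7+28.6 = 31.3).
Mode = (α−1)/β = 7.9/31.3 = 0.252.
Mean = α/β = 8.9/31.3 = 0.284.

MAP = 0.252; posterior mean = 0.284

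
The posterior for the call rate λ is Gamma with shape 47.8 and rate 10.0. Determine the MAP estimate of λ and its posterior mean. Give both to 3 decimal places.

MAP = 4.680; posterior mean = 4.780

Mode = (α−1)/β = 46.8/10.0 = 4.680.
Mean = α/β = 47.8/10.0 = 4.780.
Right-skewed posterior ⇒ mode < mean.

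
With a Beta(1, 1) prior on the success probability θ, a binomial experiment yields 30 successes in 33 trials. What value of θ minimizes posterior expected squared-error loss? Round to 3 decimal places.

Posterior: Beta(1+30, 1+3) = Beta(31, 4).
Mode = (31−1)/(31+4−2) = 30/33 = 0.909.
Mean = 31/(31+4) = 31/35 = 0.886.
Squared-error loss ⇒ the optimal estimator is the posterior mean.

0.886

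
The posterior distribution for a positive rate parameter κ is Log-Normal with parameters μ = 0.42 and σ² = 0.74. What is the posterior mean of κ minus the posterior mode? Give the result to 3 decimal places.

Mode = exp(μ − σ²) = exp(-0.32) = 0.726.
Mean = exp(μ + σ²/2) = exp(0.790) = 2.203.
Difference = 2.203 − 0.726 = 1.477.

1.477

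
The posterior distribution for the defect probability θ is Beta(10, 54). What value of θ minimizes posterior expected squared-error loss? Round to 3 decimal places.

Mode = (10−1)/(10+54−2) = 9/62 = 0.145.
Mean = 10/(10+54) = 10/64 = 0.156.
Squared-error loss ⇒ the optimal estimator is the posterior mean.

0.156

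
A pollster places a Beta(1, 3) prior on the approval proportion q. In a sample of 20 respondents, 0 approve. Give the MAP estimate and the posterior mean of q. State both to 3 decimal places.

Posterior: Beta(1+0, 3+20) = Beta(1, 23).
Since α = 1 ≤ 1 and β > 1, the Beta density is monotone decreasing on [0,1]; the mode is at 0.
Mean = 1/(1+23) = 0.042.
Right-skewed posterior ⇒ mode < mean.

MAP estimate = 0.000, posterior mean = 0.042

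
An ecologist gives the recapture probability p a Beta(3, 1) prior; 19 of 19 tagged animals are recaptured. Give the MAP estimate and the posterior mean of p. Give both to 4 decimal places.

Posterior: Beta(3+19, 1+0) = Beta(22, 1).
Since β = 1 ≤ 1 and α > 1, the Beta density is monotone increasing on [0,1]; the mode is at 1.
Mean = 22/(22+1) = 0.9565.

MAP = 1.0000, posterior mean = 0.9565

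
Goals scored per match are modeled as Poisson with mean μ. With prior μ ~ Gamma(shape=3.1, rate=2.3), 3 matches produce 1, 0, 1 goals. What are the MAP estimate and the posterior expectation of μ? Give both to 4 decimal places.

MAP: 0.7736. Posterior mean: 0.9623.

Σ counts = 2. Posterior: Gamma(shape = 3.1+2 = 5.1, rate = 2.3+3 = 5.3).
Mode = (α−1)/β = 4.1/5.3 = 0.7736.
Mean = α/β = 5.1/5.3 = 0.9623.
Right-skewed posterior ⇒ mode < mean.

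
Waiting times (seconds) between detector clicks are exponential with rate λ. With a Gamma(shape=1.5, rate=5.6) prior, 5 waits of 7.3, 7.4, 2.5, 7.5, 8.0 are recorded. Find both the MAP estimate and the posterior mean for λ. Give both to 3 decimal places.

λ_MAP = 0.144, E[λ|data] = 0.170

Σ times = 32.7. Posterior: Gamma(shape = 1.5+5 = 6.5, rate = 5.6+32.7 = 38.3).
Mode = (α−1)/β = 5.5/38.3 = 0.144.
Mean = α/β = 6.5/38.3 = 0.170.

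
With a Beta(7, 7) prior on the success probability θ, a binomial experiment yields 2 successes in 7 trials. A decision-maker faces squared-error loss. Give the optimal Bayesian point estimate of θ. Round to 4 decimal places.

Posterior: Beta(7+2, 7+5) = Beta(9, 12).
Mode = (9−1)/(9+12−2) = 8/19 = 0.4211.
Mean = 9/(9+12) = 9/21 = 0.4286.
Squared-error loss ⇒ the optimal estimator is the posterior mean.

0.4286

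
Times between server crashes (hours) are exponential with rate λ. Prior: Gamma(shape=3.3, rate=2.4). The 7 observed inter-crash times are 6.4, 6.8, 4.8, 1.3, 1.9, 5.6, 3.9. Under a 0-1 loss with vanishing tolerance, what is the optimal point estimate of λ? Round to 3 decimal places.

0.281

Σ times = 30.7. Posterior: Gamma(shape = 3.3+7 = 10.3, rate = 2.4+30.7 = 33.1).
Mode = (α−1)/β = 9.3/33.1 = 0.281.
Mean = α/β = 10.3/33.1 = 0.311.
This is the posterior mode — the MAP estimate.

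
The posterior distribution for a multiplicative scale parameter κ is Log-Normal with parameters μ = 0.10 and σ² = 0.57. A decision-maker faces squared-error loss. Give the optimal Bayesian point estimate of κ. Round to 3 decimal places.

Mode = exp(μ − σ²) = exp(-0.47) = 0.625.
Mean = exp(μ + σ²/2) = exp(0.385) = 1.470.
Squared-error loss ⇒ the optimal estimator is the posterior mean.

1.470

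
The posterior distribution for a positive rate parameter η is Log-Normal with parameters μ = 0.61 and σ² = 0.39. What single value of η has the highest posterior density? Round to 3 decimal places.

1.246

Mode = exp(μ − σ²) = exp(0.22) = 1.246.
Mean = exp(μ + σ²/2) = exp(0.805) = 2.237.
This is the posterior mode — the MAP estimate.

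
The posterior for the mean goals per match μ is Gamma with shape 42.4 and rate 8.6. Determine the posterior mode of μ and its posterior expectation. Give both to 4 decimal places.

Mode = (α−1)/β = 41.4/8.6 = 4.8140.
Mean = α/β = 42.4/8.6 = 4.9302.
Mean > mode: the posterior has a right tail.

posterior mode = 4.8140, posterior expectation = 4.9302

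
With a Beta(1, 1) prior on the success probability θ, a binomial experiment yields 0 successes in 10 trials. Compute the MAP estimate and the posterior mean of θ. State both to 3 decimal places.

MAP = 0.000; posterior mean = 0.083

Posterior: Beta(1+0, 1+10) = Beta(1, 11).
Since α = 1 ≤ 1 and β > 1, the Beta density is monotone decreasing on [0,1]; the mode is at 0.
Mean = 1/(1+11) = 0.083.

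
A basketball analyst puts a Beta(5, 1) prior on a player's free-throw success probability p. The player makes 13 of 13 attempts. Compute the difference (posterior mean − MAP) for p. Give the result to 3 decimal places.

Posterior: Beta(5+13, 1+0) = Beta(18, 1).
Since β = 1 ≤ 1 and α > 1, the Beta density is monotone increasing on [0,1]; the mode is at 1.
Mean = 18/(18+1) = 0.947.
Difference = 0.947 − 1.000 = -0.053.

-0.053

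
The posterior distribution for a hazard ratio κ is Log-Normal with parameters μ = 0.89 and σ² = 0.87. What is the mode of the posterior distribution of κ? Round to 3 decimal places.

1.020

Mode = exp(μ − σ²) = exp(0.02) = 1.020.
Mean = exp(μ + σ²/2) = exp(1.325) = 3.762.
This is the posterior mode — the MAP estimate.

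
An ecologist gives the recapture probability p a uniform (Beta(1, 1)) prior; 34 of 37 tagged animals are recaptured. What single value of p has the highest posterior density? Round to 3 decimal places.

Posterior: Beta(1+34, 1+3) = Beta(35, 4).
Mode = (35−1)/(35+4−2) = 34/37 = 0.919.
With a flat prior the MAP equals the MLE, 34/37.
Mean = 35/(35+4) = 35/39 = 0.897.
This is the posterior mode — the MAP estimate.

0.919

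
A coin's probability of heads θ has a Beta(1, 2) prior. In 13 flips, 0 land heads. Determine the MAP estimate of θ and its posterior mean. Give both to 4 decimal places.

Posterior: Beta(1+0, 2+13) = Beta(1, 15).
Since α = 1 ≤ 1 and β > 1, the Beta density is monotone decreasing on [0,1]; the mode is at 0.
Mean = 1/(1+15) = 0.0625.

MAP = 0.0000, posterior mean = 0.0625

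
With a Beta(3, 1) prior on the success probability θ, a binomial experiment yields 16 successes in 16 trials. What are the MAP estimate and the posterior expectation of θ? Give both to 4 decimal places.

Posterior: Beta(3+16, 1+0) = Beta(19, 1).
Since β = 1 ≤ 1 and α > 1, the Beta density is monotone increasing on [0,1]; the mode is at 1.
Mean = 19/(19+1) = 0.9500.
The mean is pulled below the mode by the posterior's left skew.

θ_MAP = 1.0000, E[θ|data] = 0.9500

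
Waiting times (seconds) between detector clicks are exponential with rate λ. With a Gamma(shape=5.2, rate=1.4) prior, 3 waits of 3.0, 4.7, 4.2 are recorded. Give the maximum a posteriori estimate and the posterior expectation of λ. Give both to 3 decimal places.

Σ times = 11.9. Posterior: Gamma(shape = 5.2+3 = 8.2, rate = 1.4+11.9 = 13.3).
Mode = (α−1)/β = 7.2/13.3 = 0.541.
Mean = α/β = 8.2/13.3 = 0.617.

MAP = 0.541; posterior mean = 0.617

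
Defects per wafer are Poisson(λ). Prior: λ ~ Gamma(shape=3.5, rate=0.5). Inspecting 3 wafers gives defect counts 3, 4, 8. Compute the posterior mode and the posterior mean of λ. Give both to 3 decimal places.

posterior mode = 5.000, posterior mean = 5.286

Σ counts = 15. Posterior: Gamma(shape = 3.5+15 = 18.5, rate = 0.5+3 = 3.5).
Mode = (α−1)/β = 17.5/3.5 = 5.000.
Mean = α/β = 18.5/3.5 = 5.286.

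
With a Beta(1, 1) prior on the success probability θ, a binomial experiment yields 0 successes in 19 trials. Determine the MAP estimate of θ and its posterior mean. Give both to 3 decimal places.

θ_MAP = 0.000, E[θ|data] = 0.048

Posterior: Beta(1+0, 1+19) = Beta(1, 20).
Since α = 1 ≤ 1 and β > 1, the Beta density is monotone decreasing on [0,1]; the mode is at 0.
Mean = 1/(1+20) = 0.048.
The posterior is right-skewed, so the mean exceeds the mode.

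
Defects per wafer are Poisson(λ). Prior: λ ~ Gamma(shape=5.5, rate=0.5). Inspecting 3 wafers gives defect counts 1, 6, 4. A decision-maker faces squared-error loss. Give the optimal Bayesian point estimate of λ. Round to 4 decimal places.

Σ counts = 11. Posterior: Gamma(shape = 5.5+11 = 16.5, rate = 0.5+3 = 3.5).
Mode = (α−1)/β = 15.5/3.5 = 4.4286.
Mean = α/β = 16.5/3.5 = 4.7143.
Squared-error loss ⇒ the optimal estimator is the posterior mean.

4.7143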